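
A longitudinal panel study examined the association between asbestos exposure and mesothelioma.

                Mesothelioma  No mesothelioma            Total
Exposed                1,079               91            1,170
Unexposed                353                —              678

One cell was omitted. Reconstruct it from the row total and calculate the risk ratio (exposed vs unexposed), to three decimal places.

1.771

The missing cell is in the unexposed row: 678 − 353 = 325.
So a = 1079, b = 91, c = 353, d = 325.
RR = [a/(a+b)] / [c/(c+d)] = (1079/1170) / (353/678) = 0.92222/0.52065 = 1.77129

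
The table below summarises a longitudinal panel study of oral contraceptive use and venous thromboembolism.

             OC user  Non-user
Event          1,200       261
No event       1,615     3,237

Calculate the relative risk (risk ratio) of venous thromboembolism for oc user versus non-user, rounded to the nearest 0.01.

Reading the table with exposure as columns: a = 1200 (OC user, case), b = 1615 (OC user, non-case), c = 261 (Non-user, case), d = 3237.
Risk in exposed = 1200/2815 = 0.42629; risk in unexposed = 261/3498 = 0.07461.
RR = 0.42629 / 0.07461 = 5.71324
The risk among the exposed is 5.71 times that among the unexposed.

5.71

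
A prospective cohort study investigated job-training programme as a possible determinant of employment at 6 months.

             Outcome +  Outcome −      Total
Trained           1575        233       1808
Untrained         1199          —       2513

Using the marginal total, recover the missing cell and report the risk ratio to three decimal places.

The missing cell is in the unexposed row: 2513 − 1199 = 1314.
So a = 1575, b = 233, c = 1199, d = 1314.
RR = [a/(a+b)] / [c/(c+d)] = (1575/1808) / (1199/2513) = 0.87113/0.47712 = 1.82581

1.826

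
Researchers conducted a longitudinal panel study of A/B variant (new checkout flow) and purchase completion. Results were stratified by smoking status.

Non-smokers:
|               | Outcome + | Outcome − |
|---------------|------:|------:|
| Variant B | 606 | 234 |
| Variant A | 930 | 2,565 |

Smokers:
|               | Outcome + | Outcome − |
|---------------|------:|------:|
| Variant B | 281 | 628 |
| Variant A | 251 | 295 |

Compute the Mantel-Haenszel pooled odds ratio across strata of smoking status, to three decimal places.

OR_MH = Σ(aᵢdᵢ/nᵢ) / Σ(bᵢcᵢ/nᵢ), where nᵢ is the stratum total.
Stratum 1 (Non-smokers): n = 4335; a·d/n = 606·2565/4335 = 358.5675; b·c/n = 234·930/4335 = 50.2007
Stratum 2 (Smokers): n = 1455; a·d/n = 281·295/1455 = 56.9725; b·c/n = 628·251/1455 = 108.3354
OR_MH = (358.5675 + 56.9725) / (50.2007 + 108.3354) = 415.5400 / 158.5361 = 2.62111

2.621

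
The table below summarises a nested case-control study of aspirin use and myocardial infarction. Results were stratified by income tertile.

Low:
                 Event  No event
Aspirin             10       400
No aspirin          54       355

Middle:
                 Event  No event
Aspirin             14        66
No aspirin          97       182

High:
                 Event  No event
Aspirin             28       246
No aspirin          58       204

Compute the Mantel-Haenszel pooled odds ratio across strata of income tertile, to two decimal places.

0.31

OR_MH = Σ(aᵢdᵢ/nᵢ) / Σ(bᵢcᵢ/nᵢ), where nᵢ is the stratum total.
Stratum 1 (Low): n = 819; a·d/n = 10·355/819 = 4.3346; b·c/n = 400·54/819 = 26.3736
Stratum 2 (Middle): n = 359; a·d/n = 14·182/359 = 7.0975; b·c/n = 66·97/359 = 17.8329
Stratum 3 (High): n = 536; a·d/n = 28·204/536 = 10.6567; b·c/n = 246·58/536 = 26.6194
OR_MH = (4.3346 + 7.0975 + 10.6567) / (26.3736 + 17.8329 + 26.6194) = 22.0888 / 70.8259 = 0.31187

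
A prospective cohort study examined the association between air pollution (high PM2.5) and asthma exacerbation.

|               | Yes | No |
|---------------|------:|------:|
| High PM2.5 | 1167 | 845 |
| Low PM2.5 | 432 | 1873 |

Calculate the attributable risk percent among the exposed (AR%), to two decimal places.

Cells: a = 1167, b = 845, c = 432, d = 1873.
Risk in exposed = 1167/2012 = 0.58002; risk in unexposed = 432/2305 = 0.18742.
RR = 0.58002/0.18742 = 3.09478
AR% = (RR − 1)/RR × 100 = (3.09478 − 1)/3.09478 × 100 = 67.6875%

67.69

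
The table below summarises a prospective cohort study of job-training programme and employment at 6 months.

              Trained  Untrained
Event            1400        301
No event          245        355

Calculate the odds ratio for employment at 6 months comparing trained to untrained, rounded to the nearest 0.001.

6.739

Reading the table with exposure as columns: a = 1400 (Trained, case), b = 245 (Trained, non-case), c = 301 (Untrained, case), d = 355.
OR = (a·d)/(b·c) = (1400 × 355) / (245 × 301) = 497000 / 73745 = 6.73944
The odds of employment at 6 months are about 6.74 times as high in the trained group.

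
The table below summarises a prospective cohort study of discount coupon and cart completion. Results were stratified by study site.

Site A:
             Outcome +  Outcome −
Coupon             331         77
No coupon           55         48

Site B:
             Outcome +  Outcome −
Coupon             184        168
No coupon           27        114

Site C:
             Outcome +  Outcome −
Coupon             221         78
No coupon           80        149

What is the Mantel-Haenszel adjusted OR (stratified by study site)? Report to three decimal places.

OR_MH = Σ(aᵢdᵢ/nᵢ) / Σ(bᵢcᵢ/nᵢ), where nᵢ is the stratum total.
Stratum 1 (Site A): n = 511; a·d/n = 331·48/511 = 31.0920; b·c/n = 77·55/511 = 8.2877
Stratum 2 (Site B): n = 493; a·d/n = 184·114/493 = 42.5477; b·c/n = 168·27/493 = 9.2008
Stratum 3 (Site C): n = 528; a·d/n = 221·149/528 = 62.3655; b·c/n = 78·80/528 = 11.8182
OR_MH = (31.0920 + 42.5477 + 62.3655) / (8.2877 + 9.2008 + 11.8182) = 136.0052 / 29.3067 = 4.64076

4.641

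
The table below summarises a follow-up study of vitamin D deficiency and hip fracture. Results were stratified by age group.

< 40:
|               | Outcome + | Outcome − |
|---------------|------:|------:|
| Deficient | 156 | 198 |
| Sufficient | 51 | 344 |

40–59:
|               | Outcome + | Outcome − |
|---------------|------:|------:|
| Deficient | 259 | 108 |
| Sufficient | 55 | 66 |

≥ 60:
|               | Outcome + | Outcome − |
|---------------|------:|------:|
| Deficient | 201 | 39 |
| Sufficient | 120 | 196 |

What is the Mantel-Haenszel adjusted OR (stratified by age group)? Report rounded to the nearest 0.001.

5.211

OR_MH = Σ(aᵢdᵢ/nᵢ) / Σ(bᵢcᵢ/nᵢ), where nᵢ is the stratum total.
Stratum 1 (< 40): n = 749; a·d/n = 156·344/749 = 71.6475; b·c/n = 198·51/749 = 13.4820
Stratum 2 (40–59): n = 488; a·d/n = 259·66/488 = 35.0287; b·c/n = 108·55/488 = 12.1721
Stratum 3 (≥ 60): n = 556; a·d/n = 201·196/556 = 70.8561; b·c/n = 39·120/556 = 8.4173
OR_MH = (71.6475 + 35.0287 + 70.8561) / (13.4820 + 12.1721 + 8.4173) = 177.5323 / 34.0714 = 5.21060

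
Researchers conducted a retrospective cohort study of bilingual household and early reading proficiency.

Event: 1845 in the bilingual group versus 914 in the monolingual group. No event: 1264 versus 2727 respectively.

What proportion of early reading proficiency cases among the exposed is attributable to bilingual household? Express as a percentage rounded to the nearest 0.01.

From the description: a = 1845, b = 1264, c = 914, d = 2727.
Risk in exposed = 1845/3109 = 0.59344; risk in unexposed = 914/3641 = 0.25103.
RR = 0.59344/0.25103 = 2.36401
AR% = (RR − 1)/RR × 100 = (2.36401 − 1)/2.36401 × 100 = 57.6991%

57.70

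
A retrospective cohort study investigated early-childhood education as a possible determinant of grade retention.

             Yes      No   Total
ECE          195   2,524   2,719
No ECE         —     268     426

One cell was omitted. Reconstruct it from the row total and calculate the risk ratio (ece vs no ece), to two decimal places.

0.19

The missing cell is in the unexposed row: 426 − 268 = 158.
So a = 195, b = 2524, c = 158, d = 268.
RR = [a/(a+b)] / [c/(c+d)] = (195/2719) / (158/426) = 0.07172/0.37089 = 0.19337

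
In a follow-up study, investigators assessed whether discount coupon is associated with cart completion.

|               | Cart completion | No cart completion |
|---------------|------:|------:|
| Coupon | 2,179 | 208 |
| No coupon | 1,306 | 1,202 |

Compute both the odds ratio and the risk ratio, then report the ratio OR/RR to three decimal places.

5.500

Cells: a = 2179, b = 208, c = 1306, d = 1202.
OR = (2179·1202)/(208·1306) = 2619158/271648 = 9.64173
Risk in exposed = 2179/2387 = 0.91286; risk in unexposed = 1306/2508 = 0.52073; RR = 1.75303
OR/RR = 9.64173 / 1.75303 = 5.50004
The outcome is not rare, so the OR lies further from 1 than the RR.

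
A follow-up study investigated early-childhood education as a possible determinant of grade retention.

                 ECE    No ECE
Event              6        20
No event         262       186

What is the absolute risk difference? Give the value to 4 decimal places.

-0.0747

Reading the table with exposure as columns: a = 6 (ECE, case), b = 262 (ECE, non-case), c = 20 (No ECE, case), d = 186.
Risk in exposed = 6/268 = 0.022388; risk in unexposed = 20/206 = 0.097087.
Risk difference = 0.022388 − 0.097087 = -0.074699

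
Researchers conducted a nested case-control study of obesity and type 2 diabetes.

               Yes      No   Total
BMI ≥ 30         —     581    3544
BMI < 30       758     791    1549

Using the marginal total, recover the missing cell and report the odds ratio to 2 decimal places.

The missing cell is in the exposed row: 3544 − 581 = 2963.
So a = 2963, b = 581, c = 758, d = 791.
OR = (a·d)/(b·c) = (2963 × 791) / (581 × 758) = 2343733 / 440398 = 5.32185

5.32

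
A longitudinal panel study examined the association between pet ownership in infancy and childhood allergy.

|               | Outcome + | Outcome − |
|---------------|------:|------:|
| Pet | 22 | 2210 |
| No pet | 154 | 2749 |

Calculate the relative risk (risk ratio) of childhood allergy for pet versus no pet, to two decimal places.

Cells: a = 22, b = 2210, c = 154, d = 2749.
Risk in exposed = 22/2232 = 0.00986; risk in unexposed = 154/2903 = 0.05305.
RR = 0.00986 / 0.05305 = 0.18580
The risk is 81% lower among the exposed than among the unexposed.

0.19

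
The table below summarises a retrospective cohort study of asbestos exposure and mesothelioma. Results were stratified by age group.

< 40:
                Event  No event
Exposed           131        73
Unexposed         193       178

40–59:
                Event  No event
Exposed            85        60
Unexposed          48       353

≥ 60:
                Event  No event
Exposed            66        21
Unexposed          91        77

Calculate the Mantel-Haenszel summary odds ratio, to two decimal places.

3.10

OR_MH = Σ(aᵢdᵢ/nᵢ) / Σ(bᵢcᵢ/nᵢ), where nᵢ is the stratum total.
Stratum 1 (< 40): n = 575; a·d/n = 131·178/575 = 40.5530; b·c/n = 73·193/575 = 24.5026
Stratum 2 (40–59): n = 546; a·d/n = 85·353/546 = 54.9542; b·c/n = 60·48/546 = 5.2747
Stratum 3 (≥ 60): n = 255; a·d/n = 66·77/255 = 19.9294; b·c/n = 21·91/255 = 7.4941
OR_MH = (40.5530 + 54.9542 + 19.9294) / (24.5026 + 5.2747 + 7.4941) = 115.4367 / 37.2715 = 3.09719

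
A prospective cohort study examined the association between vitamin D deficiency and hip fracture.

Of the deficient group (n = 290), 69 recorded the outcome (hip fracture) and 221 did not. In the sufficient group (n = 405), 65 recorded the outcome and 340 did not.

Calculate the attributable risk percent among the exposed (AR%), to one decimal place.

32.5

From the description: a = 69, b = 221, c = 65, d = 340.
Risk in exposed = 69/290 = 0.23793; risk in unexposed = 65/405 = 0.16049.
RR = 0.23793/0.16049 = 1.48249
AR% = (RR − 1)/RR × 100 = (1.48249 − 1)/1.48249 × 100 = 32.5461%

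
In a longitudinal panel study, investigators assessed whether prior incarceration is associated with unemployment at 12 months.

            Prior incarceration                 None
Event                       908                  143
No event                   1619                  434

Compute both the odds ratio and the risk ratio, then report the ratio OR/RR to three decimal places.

Reading the table with exposure as columns: a = 908 (Prior incarceration, case), b = 1619 (Prior incarceration, non-case), c = 143 (None, case), d = 434.
OR = (908·434)/(1619·143) = 394072/231517 = 1.70213
Risk in exposed = 908/2527 = 0.35932; risk in unexposed = 143/577 = 0.24783; RR = 1.44984
OR/RR = 1.70213 / 1.44984 = 1.17401
The outcome is not rare, so the OR lies further from 1 than the RR.

1.174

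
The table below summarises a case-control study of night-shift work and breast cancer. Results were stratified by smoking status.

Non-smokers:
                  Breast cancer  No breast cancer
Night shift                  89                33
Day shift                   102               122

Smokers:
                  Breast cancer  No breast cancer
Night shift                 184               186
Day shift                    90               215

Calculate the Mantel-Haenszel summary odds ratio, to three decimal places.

2.606

OR_MH = Σ(aᵢdᵢ/nᵢ) / Σ(bᵢcᵢ/nᵢ), where nᵢ is the stratum total.
Stratum 1 (Non-smokers): n = 346; a·d/n = 89·122/346 = 31.3815; b·c/n = 33·102/346 = 9.7283
Stratum 2 (Smokers): n = 675; a·d/n = 184·215/675 = 58.6074; b·c/n = 186·90/675 = 24.8000
OR_MH = (31.3815 + 58.6074) / (9.7283 + 24.8000) = 89.9889 / 34.5283 = 2.60623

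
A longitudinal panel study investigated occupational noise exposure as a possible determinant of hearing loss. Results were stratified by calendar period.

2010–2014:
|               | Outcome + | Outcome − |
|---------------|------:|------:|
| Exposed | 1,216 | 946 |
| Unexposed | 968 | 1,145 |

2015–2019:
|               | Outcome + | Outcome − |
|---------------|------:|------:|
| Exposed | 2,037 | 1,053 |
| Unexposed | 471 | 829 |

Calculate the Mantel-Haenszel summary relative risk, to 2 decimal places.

1.47

RR_MH = Σ(aᵢ·n₀ᵢ/nᵢ) / Σ(cᵢ·n₁ᵢ/nᵢ), with n₁ᵢ = aᵢ+bᵢ (exposed), n₀ᵢ = cᵢ+dᵢ (unexposed), nᵢ = n₁ᵢ+n₀ᵢ.
Stratum 1 (2010–2014): n₁ = 2162, n₀ = 2113, n = 4275; a·n₀/n = 1216·2113/4275 = 601.0311; c·n₁/n = 968·2162/4275 = 489.5476
Stratum 2 (2015–2019): n₁ = 3090, n₀ = 1300, n = 4390; a·n₀/n = 2037·1300/4390 = 603.2118; c·n₁/n = 471·3090/4390 = 331.5239
RR_MH = (601.0311 + 603.2118) / (489.5476 + 331.5239) = 1204.2430 / 821.0715 = 1.46667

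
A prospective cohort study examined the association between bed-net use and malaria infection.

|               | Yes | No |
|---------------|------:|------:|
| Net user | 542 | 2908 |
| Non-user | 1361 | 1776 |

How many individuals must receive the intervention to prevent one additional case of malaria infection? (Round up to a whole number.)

4

Risk in treated group = 542/3450 = 0.15710; risk in control = 1361/3137 = 0.43385.
Absolute risk reduction = 0.43385 − 0.15710 = 0.27675
NNT = 1 / ARR = 1 / 0.27675 = 3.613 → round up → 4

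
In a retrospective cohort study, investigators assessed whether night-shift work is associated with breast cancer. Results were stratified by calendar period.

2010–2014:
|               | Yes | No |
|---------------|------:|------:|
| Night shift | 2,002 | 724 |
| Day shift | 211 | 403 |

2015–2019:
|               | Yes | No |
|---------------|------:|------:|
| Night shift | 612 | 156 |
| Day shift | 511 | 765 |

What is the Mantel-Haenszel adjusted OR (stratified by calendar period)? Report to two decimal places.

5.55

OR_MH = Σ(aᵢdᵢ/nᵢ) / Σ(bᵢcᵢ/nᵢ), where nᵢ is the stratum total.
Stratum 1 (2010–2014): n = 3340; a·d/n = 2002·403/3340 = 241.5587; b·c/n = 724·211/3340 = 45.7377
Stratum 2 (2015–2019): n = 2044; a·d/n = 612·765/2044 = 229.0509; b·c/n = 156·511/2044 = 39.0000
OR_MH = (241.5587 + 229.0509) / (45.7377 + 39.0000) = 470.6096 / 84.7377 = 5.55372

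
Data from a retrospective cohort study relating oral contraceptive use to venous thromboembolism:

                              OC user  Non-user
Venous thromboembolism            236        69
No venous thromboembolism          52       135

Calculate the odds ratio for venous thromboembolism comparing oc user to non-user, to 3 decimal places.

Reading the table with exposure as columns: a = 236 (OC user, case), b = 52 (OC user, non-case), c = 69 (Non-user, case), d = 135.
OR = (a·d)/(b·c) = (236 × 135) / (52 × 69) = 31860 / 3588 = 8.87960
The odds of venous thromboembolism are about 8.88 times as high in the oc user group.

8.880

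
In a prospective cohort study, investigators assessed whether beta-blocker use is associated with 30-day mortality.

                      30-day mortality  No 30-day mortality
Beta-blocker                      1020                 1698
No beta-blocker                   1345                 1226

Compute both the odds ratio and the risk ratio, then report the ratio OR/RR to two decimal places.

Cells: a = 1020, b = 1698, c = 1345, d = 1226.
OR = (1020·1226)/(1698·1345) = 1250520/2283810 = 0.54756
Risk in exposed = 1020/2718 = 0.37528; risk in unexposed = 1345/2571 = 0.52314; RR = 0.71735
OR/RR = 0.54756 / 0.71735 = 0.76331
The outcome is not rare, so the OR lies further from 1 than the RR.

0.76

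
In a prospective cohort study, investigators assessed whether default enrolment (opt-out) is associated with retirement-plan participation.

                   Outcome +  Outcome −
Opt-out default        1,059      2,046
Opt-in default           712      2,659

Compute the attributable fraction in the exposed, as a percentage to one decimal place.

38.1

Cells: a = 1059, b = 2046, c = 712, d = 2659.
Risk in exposed = 1059/3105 = 0.34106; risk in unexposed = 712/3371 = 0.21121.
RR = 0.34106/0.21121 = 1.61478
AR% = (RR − 1)/RR × 100 = (1.61478 − 1)/1.61478 × 100 = 38.0720%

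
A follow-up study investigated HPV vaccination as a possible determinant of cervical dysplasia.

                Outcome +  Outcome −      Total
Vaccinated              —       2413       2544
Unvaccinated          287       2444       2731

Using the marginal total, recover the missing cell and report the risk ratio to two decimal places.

0.49

The missing cell is in the exposed row: 2544 − 2413 = 131.
So a = 131, b = 2413, c = 287, d = 2444.
RR = [a/(a+b)] / [c/(c+d)] = (131/2544) / (287/2731) = 0.05149/0.10509 = 0.49000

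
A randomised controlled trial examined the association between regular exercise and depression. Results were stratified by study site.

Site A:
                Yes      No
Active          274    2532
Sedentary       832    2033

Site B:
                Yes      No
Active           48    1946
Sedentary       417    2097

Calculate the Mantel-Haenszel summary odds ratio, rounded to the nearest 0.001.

OR_MH = Σ(aᵢdᵢ/nᵢ) / Σ(bᵢcᵢ/nᵢ), where nᵢ is the stratum total.
Stratum 1 (Site A): n = 5671; a·d/n = 274·2033/5671 = 98.2264; b·c/n = 2532·832/5671 = 371.4731
Stratum 2 (Site B): n = 4508; a·d/n = 48·2097/4508 = 22.3283; b·c/n = 1946·417/4508 = 180.0093
OR_MH = (98.2264 + 22.3283) / (371.4731 + 180.0093) = 120.5547 / 551.4824 = 0.21860

0.219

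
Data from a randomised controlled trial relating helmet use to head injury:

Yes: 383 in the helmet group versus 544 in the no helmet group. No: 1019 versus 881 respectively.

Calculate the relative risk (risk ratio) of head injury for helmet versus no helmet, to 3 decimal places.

From the description: a = 383, b = 1019, c = 544, d = 881.
Risk in exposed = 383/1402 = 0.27318; risk in unexposed = 544/1425 = 0.38175.
RR = 0.27318 / 0.38175 = 0.71559
The risk is 28% lower among the exposed than among the unexposed.

0.716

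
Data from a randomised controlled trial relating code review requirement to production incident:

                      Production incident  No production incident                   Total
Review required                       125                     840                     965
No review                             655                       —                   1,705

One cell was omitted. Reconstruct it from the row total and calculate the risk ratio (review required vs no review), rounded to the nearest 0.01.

The missing cell is in the unexposed row: 1705 − 655 = 1050.
So a = 125, b = 840, c = 655, d = 1050.
RR = [a/(a+b)] / [c/(c+d)] = (125/965) / (655/1705) = 0.12953/0.38416 = 0.33718

0.34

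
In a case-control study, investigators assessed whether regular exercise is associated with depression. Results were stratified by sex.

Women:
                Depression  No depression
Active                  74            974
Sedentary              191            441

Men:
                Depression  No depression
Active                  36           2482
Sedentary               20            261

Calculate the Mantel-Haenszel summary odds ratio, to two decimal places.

OR_MH = Σ(aᵢdᵢ/nᵢ) / Σ(bᵢcᵢ/nᵢ), where nᵢ is the stratum total.
Stratum 1 (Women): n = 1680; a·d/n = 74·441/1680 = 19.4250; b·c/n = 974·191/1680 = 110.7345
Stratum 2 (Men): n = 2799; a·d/n = 36·261/2799 = 3.3569; b·c/n = 2482·20/2799 = 17.7349
OR_MH = (19.4250 + 3.3569) / (110.7345 + 17.7349) = 22.7819 / 128.4694 = 0.17733

0.18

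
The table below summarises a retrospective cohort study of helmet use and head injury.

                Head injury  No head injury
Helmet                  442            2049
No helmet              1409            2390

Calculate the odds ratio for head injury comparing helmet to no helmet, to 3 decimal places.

0.366

Cells: a = 442, b = 2049, c = 1409, d = 2390.
OR = (a·d)/(b·c) = (442 × 2390) / (2049 × 1409) = 1056380 / 2887041 = 0.36590
Exposure is associated with lower odds of head injury (OR = 0.37 < 1).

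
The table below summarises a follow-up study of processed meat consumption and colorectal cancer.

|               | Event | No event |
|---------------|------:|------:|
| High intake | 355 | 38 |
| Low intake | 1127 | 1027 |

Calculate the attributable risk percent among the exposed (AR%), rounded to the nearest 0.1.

Cells: a = 355, b = 38, c = 1127, d = 1027.
Risk in exposed = 355/393 = 0.90331; risk in unexposed = 1127/2154 = 0.52321.
RR = 0.90331/0.52321 = 1.72646
AR% = (RR − 1)/RR × 100 = (1.72646 − 1)/1.72646 × 100 = 42.0782%

42.1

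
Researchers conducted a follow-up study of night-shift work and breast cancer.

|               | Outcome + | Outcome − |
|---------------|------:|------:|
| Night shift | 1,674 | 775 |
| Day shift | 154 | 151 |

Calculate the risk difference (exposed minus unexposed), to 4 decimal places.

0.1786

Cells: a = 1674, b = 775, c = 154, d = 151.
Risk in exposed = 1674/2449 = 0.683544; risk in unexposed = 154/305 = 0.504918.
Risk difference = 0.683544 − 0.504918 = 0.178626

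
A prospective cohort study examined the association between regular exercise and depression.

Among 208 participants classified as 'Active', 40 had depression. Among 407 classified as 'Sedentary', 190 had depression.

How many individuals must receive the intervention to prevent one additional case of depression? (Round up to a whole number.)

Risk in treated group = 40/208 = 0.19231; risk in control = 190/407 = 0.46683.
Absolute risk reduction = 0.46683 − 0.19231 = 0.27452
NNT = 1 / ARR = 1 / 0.27452 = 3.643 → round up → 4

4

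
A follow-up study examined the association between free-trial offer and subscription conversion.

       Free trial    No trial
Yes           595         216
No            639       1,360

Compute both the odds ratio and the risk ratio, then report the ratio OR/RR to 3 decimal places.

1.666

Reading the table with exposure as columns: a = 595 (Free trial, case), b = 639 (Free trial, non-case), c = 216 (No trial, case), d = 1360.
OR = (595·1360)/(639·216) = 809200/138024 = 5.86275
Risk in exposed = 595/1234 = 0.48217; risk in unexposed = 216/1576 = 0.13706; RR = 3.51807
OR/RR = 5.86275 / 3.51807 = 1.66647
The outcome is not rare, so the OR lies further from 1 than the RR.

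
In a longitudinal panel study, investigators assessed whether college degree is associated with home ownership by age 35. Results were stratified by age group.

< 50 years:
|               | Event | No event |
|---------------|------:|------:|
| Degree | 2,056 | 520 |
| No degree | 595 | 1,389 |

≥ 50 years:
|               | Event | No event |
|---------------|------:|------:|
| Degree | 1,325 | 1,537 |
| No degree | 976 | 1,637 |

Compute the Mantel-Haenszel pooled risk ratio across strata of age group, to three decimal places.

1.804

RR_MH = Σ(aᵢ·n₀ᵢ/nᵢ) / Σ(cᵢ·n₁ᵢ/nᵢ), with n₁ᵢ = aᵢ+bᵢ (exposed), n₀ᵢ = cᵢ+dᵢ (unexposed), nᵢ = n₁ᵢ+n₀ᵢ.
Stratum 1 (< 50 years): n₁ = 2576, n₀ = 1984, n = 4560; a·n₀/n = 2056·1984/4560 = 894.5404; c·n₁/n = 595·2576/4560 = 336.1228
Stratum 2 (≥ 50 years): n₁ = 2862, n₀ = 2613, n = 5475; a·n₀/n = 1325·2613/5475 = 632.3699; c·n₁/n = 976·2862/5475 = 510.1940
RR_MH = (894.5404 + 632.3699) / (336.1228 + 510.1940) = 1526.9102 / 846.3168 = 1.80418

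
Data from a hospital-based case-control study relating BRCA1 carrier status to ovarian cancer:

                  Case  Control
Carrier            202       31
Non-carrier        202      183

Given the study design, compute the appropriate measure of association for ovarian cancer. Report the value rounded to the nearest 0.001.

Cells: a = 202, b = 31, c = 202, d = 183.
This is a hospital-based case-control study: participants were sampled on outcome status, so risks in the source population cannot be estimated directly — relative risk is not valid here. The odds ratio is the appropriate measure.
OR = (a·d)/(b·c) = (202 × 183) / (31 × 202) = 36966 / 6262 = 5.90323

5.903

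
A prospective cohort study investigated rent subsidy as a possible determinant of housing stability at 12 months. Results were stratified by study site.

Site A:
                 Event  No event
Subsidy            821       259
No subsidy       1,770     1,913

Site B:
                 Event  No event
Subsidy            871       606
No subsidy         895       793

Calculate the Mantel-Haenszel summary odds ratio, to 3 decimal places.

OR_MH = Σ(aᵢdᵢ/nᵢ) / Σ(bᵢcᵢ/nᵢ), where nᵢ is the stratum total.
Stratum 1 (Site A): n = 4763; a·d/n = 821·1913/4763 = 329.7445; b·c/n = 259·1770/4763 = 96.2482
Stratum 2 (Site B): n = 3165; a·d/n = 871·793/3165 = 218.2316; b·c/n = 606·895/3165 = 171.3649
OR_MH = (329.7445 + 218.2316) / (96.2482 + 171.3649) = 547.9761 / 267.6131 = 2.04764

2.048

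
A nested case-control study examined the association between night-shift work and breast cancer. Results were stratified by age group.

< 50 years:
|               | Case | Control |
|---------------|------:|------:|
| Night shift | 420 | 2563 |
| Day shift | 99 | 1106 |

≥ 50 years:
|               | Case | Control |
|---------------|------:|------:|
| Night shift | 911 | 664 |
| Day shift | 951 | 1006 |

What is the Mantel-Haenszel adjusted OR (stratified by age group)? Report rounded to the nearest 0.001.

OR_MH = Σ(aᵢdᵢ/nᵢ) / Σ(bᵢcᵢ/nᵢ), where nᵢ is the stratum total.
Stratum 1 (< 50 years): n = 4188; a·d/n = 420·1106/4188 = 110.9169; b·c/n = 2563·99/4188 = 60.5867
Stratum 2 (≥ 50 years): n = 3532; a·d/n = 911·1006/3532 = 259.4751; b·c/n = 664·951/3532 = 178.7837
OR_MH = (110.9169 + 259.4751) / (60.5867 + 178.7837) = 370.3920 / 239.3704 = 1.54736

1.547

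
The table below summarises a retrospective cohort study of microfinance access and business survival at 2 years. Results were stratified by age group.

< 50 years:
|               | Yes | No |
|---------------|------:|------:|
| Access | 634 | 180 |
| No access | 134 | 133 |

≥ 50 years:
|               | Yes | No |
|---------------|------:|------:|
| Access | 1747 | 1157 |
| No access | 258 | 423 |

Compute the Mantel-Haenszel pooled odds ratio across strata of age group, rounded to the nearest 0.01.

2.69

OR_MH = Σ(aᵢdᵢ/nᵢ) / Σ(bᵢcᵢ/nᵢ), where nᵢ is the stratum total.
Stratum 1 (< 50 years): n = 1081; a·d/n = 634·133/1081 = 78.0037; b·c/n = 180·134/1081 = 22.3127
Stratum 2 (≥ 50 years): n = 3585; a·d/n = 1747·423/3585 = 206.1314; b·c/n = 1157·258/3585 = 83.2653
OR_MH = (78.0037 + 206.1314) / (22.3127 + 83.2653) = 284.1351 / 105.5779 = 2.69124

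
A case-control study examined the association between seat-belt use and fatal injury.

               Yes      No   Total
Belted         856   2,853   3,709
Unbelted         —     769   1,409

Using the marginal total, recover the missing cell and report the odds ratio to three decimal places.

The missing cell is in the unexposed row: 1409 − 769 = 640.
So a = 856, b = 2853, c = 640, d = 769.
OR = (a·d)/(b·c) = (856 × 769) / (2853 × 640) = 658264 / 1825920 = 0.36051

0.361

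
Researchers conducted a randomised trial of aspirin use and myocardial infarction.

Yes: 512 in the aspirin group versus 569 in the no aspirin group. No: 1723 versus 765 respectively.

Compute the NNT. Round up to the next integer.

6

Risk in treated group = 512/2235 = 0.22908; risk in control = 569/1334 = 0.42654.
Absolute risk reduction = 0.42654 − 0.22908 = 0.19745
NNT = 1 / ARR = 1 / 0.19745 = 5.064 → round up → 6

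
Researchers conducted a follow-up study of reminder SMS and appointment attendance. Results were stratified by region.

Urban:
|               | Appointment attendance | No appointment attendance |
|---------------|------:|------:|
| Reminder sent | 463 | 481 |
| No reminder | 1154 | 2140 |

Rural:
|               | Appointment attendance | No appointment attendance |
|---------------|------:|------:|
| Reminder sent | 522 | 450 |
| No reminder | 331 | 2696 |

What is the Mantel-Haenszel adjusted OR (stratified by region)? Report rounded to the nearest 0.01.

OR_MH = Σ(aᵢdᵢ/nᵢ) / Σ(bᵢcᵢ/nᵢ), where nᵢ is the stratum total.
Stratum 1 (Urban): n = 4238; a·d/n = 463·2140/4238 = 233.7942; b·c/n = 481·1154/4238 = 130.9755
Stratum 2 (Rural): n = 3999; a·d/n = 522·2696/3999 = 351.9160; b·c/n = 450·331/3999 = 37.2468
OR_MH = (233.7942 + 351.9160) / (130.9755 + 37.2468) = 585.7102 / 168.2223 = 3.48176

3.48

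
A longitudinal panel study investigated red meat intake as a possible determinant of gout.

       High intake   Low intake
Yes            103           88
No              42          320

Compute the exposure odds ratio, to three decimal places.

8.918

Reading the table with exposure as columns: a = 103 (High intake, case), b = 42 (High intake, non-case), c = 88 (Low intake, case), d = 320.
OR = (a·d)/(b·c) = (103 × 320) / (42 × 88) = 32960 / 3696 = 8.91775
The odds of gout are about 8.92 times as high in the high intake group.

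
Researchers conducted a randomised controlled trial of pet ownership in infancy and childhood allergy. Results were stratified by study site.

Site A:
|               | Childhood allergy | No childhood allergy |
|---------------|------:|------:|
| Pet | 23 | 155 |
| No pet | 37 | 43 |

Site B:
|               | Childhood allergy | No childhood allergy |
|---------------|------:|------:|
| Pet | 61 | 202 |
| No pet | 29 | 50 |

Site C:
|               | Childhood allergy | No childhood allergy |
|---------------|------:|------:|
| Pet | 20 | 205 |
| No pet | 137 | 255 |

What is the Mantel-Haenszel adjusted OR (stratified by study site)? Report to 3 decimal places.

0.248

OR_MH = Σ(aᵢdᵢ/nᵢ) / Σ(bᵢcᵢ/nᵢ), where nᵢ is the stratum total.
Stratum 1 (Site A): n = 258; a·d/n = 23·43/258 = 3.8333; b·c/n = 155·37/258 = 22.2287
Stratum 2 (Site B): n = 342; a·d/n = 61·50/342 = 8.9181; b·c/n = 202·29/342 = 17.1287
Stratum 3 (Site C): n = 617; a·d/n = 20·255/617 = 8.2658; b·c/n = 205·137/617 = 45.5186
OR_MH = (3.8333 + 8.9181 + 8.2658) / (22.2287 + 17.1287 + 45.5186) = 21.0173 / 84.8760 = 0.24762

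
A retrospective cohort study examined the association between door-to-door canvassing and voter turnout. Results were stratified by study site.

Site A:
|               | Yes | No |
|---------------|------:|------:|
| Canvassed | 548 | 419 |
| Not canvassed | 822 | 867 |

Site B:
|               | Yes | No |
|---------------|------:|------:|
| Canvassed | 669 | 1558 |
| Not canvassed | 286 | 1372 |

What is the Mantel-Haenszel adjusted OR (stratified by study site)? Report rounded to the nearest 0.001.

1.699

OR_MH = Σ(aᵢdᵢ/nᵢ) / Σ(bᵢcᵢ/nᵢ), where nᵢ is the stratum total.
Stratum 1 (Site A): n = 2656; a·d/n = 548·867/2656 = 178.8840; b·c/n = 419·822/2656 = 129.6755
Stratum 2 (Site B): n = 3885; a·d/n = 669·1372/3885 = 236.2595; b·c/n = 1558·286/3885 = 114.6945
OR_MH = (178.8840 + 236.2595) / (129.6755 + 114.6945) = 415.1435 / 244.3699 = 1.69883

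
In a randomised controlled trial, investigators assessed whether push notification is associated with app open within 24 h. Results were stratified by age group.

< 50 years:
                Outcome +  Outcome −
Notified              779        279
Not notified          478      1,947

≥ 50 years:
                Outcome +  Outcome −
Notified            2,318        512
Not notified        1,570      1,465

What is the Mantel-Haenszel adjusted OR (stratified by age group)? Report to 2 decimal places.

OR_MH = Σ(aᵢdᵢ/nᵢ) / Σ(bᵢcᵢ/nᵢ), where nᵢ is the stratum total.
Stratum 1 (< 50 years): n = 3483; a·d/n = 779·1947/3483 = 435.4617; b·c/n = 279·478/3483 = 38.2894
Stratum 2 (≥ 50 years): n = 5865; a·d/n = 2318·1465/5865 = 579.0060; b·c/n = 512·1570/5865 = 137.0571
OR_MH = (435.4617 + 579.0060) / (38.2894 + 137.0571) = 1014.4676 / 175.3465 = 5.78550

5.79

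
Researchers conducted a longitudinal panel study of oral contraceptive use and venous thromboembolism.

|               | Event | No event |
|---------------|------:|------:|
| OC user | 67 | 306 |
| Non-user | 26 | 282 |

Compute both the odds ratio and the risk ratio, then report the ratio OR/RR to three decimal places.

1.116

Cells: a = 67, b = 306, c = 26, d = 282.
OR = (67·282)/(306·26) = 18894/7956 = 2.37481
Risk in exposed = 67/373 = 0.17962; risk in unexposed = 26/308 = 0.08442; RR = 2.12786
OR/RR = 2.37481 / 2.12786 = 1.11606
The outcome is not rare, so the OR lies further from 1 than the RR.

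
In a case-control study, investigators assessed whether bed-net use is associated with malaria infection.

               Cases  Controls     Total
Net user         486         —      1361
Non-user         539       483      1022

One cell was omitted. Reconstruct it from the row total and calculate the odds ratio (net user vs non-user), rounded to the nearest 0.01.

0.50

The missing cell is in the exposed row: 1361 − 486 = 875.
So a = 486, b = 875, c = 539, d = 483.
OR = (a·d)/(b·c) = (486 × 483) / (875 × 539) = 234738 / 471625 = 0.49772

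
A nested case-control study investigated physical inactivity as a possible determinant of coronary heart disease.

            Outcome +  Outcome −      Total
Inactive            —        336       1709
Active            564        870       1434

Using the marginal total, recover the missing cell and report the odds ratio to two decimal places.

6.30

The missing cell is in the exposed row: 1709 − 336 = 1373.
So a = 1373, b = 336, c = 564, d = 870.
OR = (a·d)/(b·c) = (1373 × 870) / (336 × 564) = 1194510 / 189504 = 6.30335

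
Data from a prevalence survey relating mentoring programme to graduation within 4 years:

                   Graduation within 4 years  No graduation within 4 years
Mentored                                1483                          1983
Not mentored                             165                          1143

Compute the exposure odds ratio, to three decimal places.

Cells: a = 1483, b = 1983, c = 165, d = 1143.
OR = (a·d)/(b·c) = (1483 × 1143) / (1983 × 165) = 1695069 / 327195 = 5.18061
The odds of graduation within 4 years are about 5.18 times as high in the mentored group.

5.181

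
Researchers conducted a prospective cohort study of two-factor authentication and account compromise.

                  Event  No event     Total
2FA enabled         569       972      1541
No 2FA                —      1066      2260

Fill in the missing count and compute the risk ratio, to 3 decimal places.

The missing cell is in the unexposed row: 2260 − 1066 = 1194.
So a = 569, b = 972, c = 1194, d = 1066.
RR = [a/(a+b)] / [c/(c+d)] = (569/1541) / (1194/2260) = 0.36924/0.52832 = 0.69890

0.699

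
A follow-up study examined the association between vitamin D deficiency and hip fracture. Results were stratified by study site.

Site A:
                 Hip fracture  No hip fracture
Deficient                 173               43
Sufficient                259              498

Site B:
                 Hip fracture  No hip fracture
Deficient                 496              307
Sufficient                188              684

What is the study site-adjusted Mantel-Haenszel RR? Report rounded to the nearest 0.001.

RR_MH = Σ(aᵢ·n₀ᵢ/nᵢ) / Σ(cᵢ·n₁ᵢ/nᵢ), with n₁ᵢ = aᵢ+bᵢ (exposed), n₀ᵢ = cᵢ+dᵢ (unexposed), nᵢ = n₁ᵢ+n₀ᵢ.
Stratum 1 (Site A): n₁ = 216, n₀ = 757, n = 973; a·n₀/n = 173·757/973 = 134.5951; c·n₁/n = 259·216/973 = 57.4964
Stratum 2 (Site B): n₁ = 803, n₀ = 872, n = 1675; a·n₀/n = 496·872/1675 = 258.2161; c·n₁/n = 188·803/1675 = 90.1278
RR_MH = (134.5951 + 258.2161) / (57.4964 + 90.1278) = 392.8112 / 147.6242 = 2.66089

2.661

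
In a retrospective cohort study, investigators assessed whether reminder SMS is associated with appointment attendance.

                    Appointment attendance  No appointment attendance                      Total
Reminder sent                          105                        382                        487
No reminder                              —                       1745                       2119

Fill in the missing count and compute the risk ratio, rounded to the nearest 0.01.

1.22

The missing cell is in the unexposed row: 2119 − 1745 = 374.
So a = 105, b = 382, c = 374, d = 1745.
RR = [a/(a+b)] / [c/(c+d)] = (105/487) / (374/2119) = 0.21561/0.17650 = 1.22157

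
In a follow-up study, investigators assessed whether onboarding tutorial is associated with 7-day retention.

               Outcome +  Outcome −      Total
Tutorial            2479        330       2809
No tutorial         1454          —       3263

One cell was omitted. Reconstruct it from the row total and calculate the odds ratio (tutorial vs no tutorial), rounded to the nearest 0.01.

9.35

The missing cell is in the unexposed row: 3263 − 1454 = 1809.
So a = 2479, b = 330, c = 1454, d = 1809.
OR = (a·d)/(b·c) = (2479 × 1809) / (330 × 1454) = 4484511 / 479820 = 9.34624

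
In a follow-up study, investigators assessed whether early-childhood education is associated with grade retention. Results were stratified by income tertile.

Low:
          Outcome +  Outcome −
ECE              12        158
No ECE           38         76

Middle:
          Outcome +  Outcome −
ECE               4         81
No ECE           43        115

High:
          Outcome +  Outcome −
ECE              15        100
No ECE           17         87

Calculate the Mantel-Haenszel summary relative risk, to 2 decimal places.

RR_MH = Σ(aᵢ·n₀ᵢ/nᵢ) / Σ(cᵢ·n₁ᵢ/nᵢ), with n₁ᵢ = aᵢ+bᵢ (exposed), n₀ᵢ = cᵢ+dᵢ (unexposed), nᵢ = n₁ᵢ+n₀ᵢ.
Stratum 1 (Low): n₁ = 170, n₀ = 114, n = 284; a·n₀/n = 12·114/284 = 4.8169; c·n₁/n = 38·170/284 = 22.7465
Stratum 2 (Middle): n₁ = 85, n₀ = 158, n = 243; a·n₀/n = 4·158/243 = 2.6008; c·n₁/n = 43·85/243 = 15.0412
Stratum 3 (High): n₁ = 115, n₀ = 104, n = 219; a·n₀/n = 15·104/219 = 7.1233; c·n₁/n = 17·115/219 = 8.9269
RR_MH = (4.8169 + 2.6008 + 7.1233) / (22.7465 + 15.0412 + 8.9269) = 14.5410 / 46.7146 = 0.31127

0.31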